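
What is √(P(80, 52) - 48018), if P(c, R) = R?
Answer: I*√47966 ≈ 219.01*I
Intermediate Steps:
√(P(80, 52) - 48018) = √(52 - 48018) = √(-47966) = I*√47966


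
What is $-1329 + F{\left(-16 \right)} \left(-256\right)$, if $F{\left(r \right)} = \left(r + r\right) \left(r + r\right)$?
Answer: $-263473$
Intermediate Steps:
$F{\left(r \right)} = 4 r^{2}$ ($F{\left(r \right)} = 2 r 2 r = 4 r^{2}$)
$-1329 + F{\left(-16 \right)} \left(-256\right) = -1329 + 4 \left(-16\right)^{2} \left(-256\right) = -1329 + 4 \cdot 256 \left(-256\right) = -1329 + 1024 \left(-256\right) = -1329 - 262144 = -263473$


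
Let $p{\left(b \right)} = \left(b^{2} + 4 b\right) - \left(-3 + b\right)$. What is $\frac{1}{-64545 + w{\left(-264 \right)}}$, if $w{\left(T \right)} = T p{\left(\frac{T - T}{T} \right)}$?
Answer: $- \frac{1}{65337} \approx -1.5305 \cdot 10^{-5}$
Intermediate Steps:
$p{\left(b \right)} = 3 + b^{2} + 3 b$
$w{\left(T \right)} = 3 T$ ($w{\left(T \right)} = T \left(3 + \left(\frac{T - T}{T}\right)^{2} + 3 \frac{T - T}{T}\right) = T \left(3 + \left(\frac{0}{T}\right)^{2} + 3 \frac{0}{T}\right) = T \left(3 + 0^{2} + 3 \cdot 0\right) = T \left(3 + 0 + 0\right) = T 3 = 3 T$)
$\frac{1}{-64545 + w{\left(-264 \right)}} = \frac{1}{-64545 + 3 \left(-264\right)} = \frac{1}{-64545 - 792} = \frac{1}{-65337} = - \frac{1}{65337}$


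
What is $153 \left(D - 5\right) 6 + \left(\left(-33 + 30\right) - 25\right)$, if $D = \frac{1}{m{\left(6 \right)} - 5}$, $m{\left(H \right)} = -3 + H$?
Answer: $-5077$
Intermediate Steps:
$D = - \frac{1}{2}$ ($D = \frac{1}{\left(-3 + 6\right) - 5} = \frac{1}{3 - 5} = \frac{1}{-2} = - \frac{1}{2} \approx -0.5$)
$153 \left(D - 5\right) 6 + \left(\left(-33 + 30\right) - 25\right) = 153 \left(- \frac{1}{2} - 5\right) 6 + \left(\left(-33 + 30\right) - 25\right) = 153 \left(\left(- \frac{11}{2}\right) 6\right) - 28 = 153 \left(-33\right) - 28 = -5049 - 28 = -5077$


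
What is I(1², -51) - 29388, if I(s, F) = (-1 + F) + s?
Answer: -29439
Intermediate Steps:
I(s, F) = -1 + F + s
I(1², -51) - 29388 = (-1 - 51 + 1²) - 29388 = (-1 - 51 + 1) - 29388 = -51 - 29388 = -29439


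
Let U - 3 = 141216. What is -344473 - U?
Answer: -485692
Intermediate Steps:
U = 141219 (U = 3 + 141216 = 141219)
-344473 - U = -344473 - 1*141219 = -344473 - 141219 = -485692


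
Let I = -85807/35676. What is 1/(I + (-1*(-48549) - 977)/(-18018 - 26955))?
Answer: -59424324/205784329 ≈ -0.28877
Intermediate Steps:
I = -85807/35676 (I = -85807*1/35676 = -85807/35676 ≈ -2.4052)
1/(I + (-1*(-48549) - 977)/(-18018 - 26955)) = 1/(-85807/35676 + (-1*(-48549) - 977)/(-18018 - 26955)) = 1/(-85807/35676 + (48549 - 977)/(-44973)) = 1/(-85807/35676 + 47572*(-1/44973)) = 1/(-85807/35676 - 47572/44973) = 1/(-205784329/59424324) = -59424324/205784329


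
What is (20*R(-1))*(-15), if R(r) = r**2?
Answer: -300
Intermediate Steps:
(20*R(-1))*(-15) = (20*(-1)**2)*(-15) = (20*1)*(-15) = 20*(-15) = -300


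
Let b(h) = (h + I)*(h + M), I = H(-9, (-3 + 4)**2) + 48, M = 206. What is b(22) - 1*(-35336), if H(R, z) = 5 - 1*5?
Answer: 51296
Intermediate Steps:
H(R, z) = 0 (H(R, z) = 5 - 5 = 0)
I = 48 (I = 0 + 48 = 48)
b(h) = (48 + h)*(206 + h) (b(h) = (h + 48)*(h + 206) = (48 + h)*(206 + h))
b(22) - 1*(-35336) = (9888 + 22**2 + 254*22) - 1*(-35336) = (9888 + 484 + 5588) + 35336 = 15960 + 35336 = 51296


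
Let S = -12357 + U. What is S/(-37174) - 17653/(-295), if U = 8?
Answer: 659875577/10966330 ≈ 60.173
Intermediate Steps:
S = -12349 (S = -12357 + 8 = -12349)
S/(-37174) - 17653/(-295) = -12349/(-37174) - 17653/(-295) = -12349*(-1/37174) - 17653*(-1/295) = 12349/37174 + 17653/295 = 659875577/10966330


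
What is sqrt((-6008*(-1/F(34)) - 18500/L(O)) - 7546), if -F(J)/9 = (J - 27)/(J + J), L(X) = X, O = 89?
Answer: I*sqrt(49738038574)/1869 ≈ 119.33*I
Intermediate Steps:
F(J) = -9*(-27 + J)/(2*J) (F(J) = -9*(J - 27)/(J + J) = -9*(-27 + J)/(2*J))
sqrt((-6008*(-1/F(34)) - 18500/L(O)) - 7546) = sqrt((-6008*(-68/(9*(27 - 1*34))) - 18500/89) - 7546) = sqrt((-6008*(-68/(9*(27 - 34))) - 18500*1/89) - 7546) = sqrt((-6008/((-9*(-7)/(2*34))) - 18500/89) - 7546) = sqrt((-6008/((-1*(-63/68))) - 18500/89) - 7546) = sqrt((-6008/63/68 - 18500/89) - 7546) = sqrt((-6008*68/63 - 18500/89) - 7546) = sqrt((-408544/63 - 18500/89) - 7546) = sqrt(-37525916/5607 - 7546) = sqrt(-79836338/5607) = I*sqrt(49738038574)/1869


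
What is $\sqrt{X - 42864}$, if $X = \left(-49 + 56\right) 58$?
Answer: $i \sqrt{42458} \approx 206.05 i$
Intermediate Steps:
$X = 406$ ($X = 7 \cdot 58 = 406$)
$\sqrt{X - 42864} = \sqrt{406 - 42864} = \sqrt{-42458} = i \sqrt{42458}$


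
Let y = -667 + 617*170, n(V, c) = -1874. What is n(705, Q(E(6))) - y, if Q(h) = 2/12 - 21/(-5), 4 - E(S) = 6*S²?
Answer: -106097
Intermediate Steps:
E(S) = 4 - 6*S²
Q(h) = 131/30 (Q(h) = 2*(1/12) - 21*(-⅕) = ⅙ + 21/5 = 131/30)
y = 104223 (y = -667 + 104890 = 104223)
n(705, Q(E(6))) - y = -1874 - 1*104223 = -1874 - 104223 = -106097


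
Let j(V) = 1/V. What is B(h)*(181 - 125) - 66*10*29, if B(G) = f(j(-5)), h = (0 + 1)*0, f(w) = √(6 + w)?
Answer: -19140 + 56*√145/5 ≈ -19005.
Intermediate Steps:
h = 0 (h = 1*0 = 0)
B(G) = √145/5 (B(G) = √(6 + 1/(-5)) = √(6 - ⅕) = √(29/5) = √145/5)
B(h)*(181 - 125) - 66*10*29 = (√145/5)*(181 - 125) - 66*10*29 = (√145/5)*56 - 660*29 = 56*√145/5 - 19140 = -19140 + 56*√145/5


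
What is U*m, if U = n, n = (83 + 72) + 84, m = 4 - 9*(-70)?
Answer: 151526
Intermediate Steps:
m = 634 (m = 4 + 630 = 634)
n = 239 (n = 155 + 84 = 239)
U = 239
U*m = 239*634 = 151526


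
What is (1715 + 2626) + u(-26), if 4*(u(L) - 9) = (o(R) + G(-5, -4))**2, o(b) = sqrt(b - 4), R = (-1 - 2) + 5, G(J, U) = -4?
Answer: 8707/2 - 2*I*sqrt(2) ≈ 4353.5 - 2.8284*I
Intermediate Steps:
R = 2 (R = -3 + 5 = 2)
o(b) = sqrt(-4 + b)
u(L) = 9 + (-4 + I*sqrt(2))**2/4 (u(L) = 9 + (sqrt(-4 + 2) - 4)**2/4 = 9 + (sqrt(-2) - 4)**2/4 = 9 + (I*sqrt(2) - 4)**2/4 = 9 + (-4 + I*sqrt(2))**2/4)
(1715 + 2626) + u(-26) = (1715 + 2626) + (25/2 - 2*I*sqrt(2)) = 4341 + (25/2 - 2*I*sqrt(2)) = 8707/2 - 2*I*sqrt(2)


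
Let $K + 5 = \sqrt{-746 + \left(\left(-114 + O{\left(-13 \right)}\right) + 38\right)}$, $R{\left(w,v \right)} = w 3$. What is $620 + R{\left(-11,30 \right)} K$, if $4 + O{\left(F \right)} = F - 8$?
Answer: $785 - 363 i \sqrt{7} \approx 785.0 - 960.41 i$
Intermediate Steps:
$O{\left(F \right)} = -12 + F$ ($O{\left(F \right)} = -4 + \left(F - 8\right) = -4 + \left(-8 + F\right) = -12 + F$)
$R{\left(w,v \right)} = 3 w$
$K = -5 + 11 i \sqrt{7}$ ($K = -5 + \sqrt{-746 + \left(\left(-114 - 25\right) + 38\right)} = -5 + \sqrt{-746 + \left(-139 + 38\right)} = -5 + \sqrt{-746 - 101} = -5 + \sqrt{-847} = -5 + 11 i \sqrt{7} \approx -5.0 + 29.103 i$)
$620 + R{\left(-11,30 \right)} K = 620 + 3 \left(-11\right) \left(-5 + 11 i \sqrt{7}\right) = 620 - 33 \left(-5 + 11 i \sqrt{7}\right) = 620 + \left(165 - 363 i \sqrt{7}\right) = 785 - 363 i \sqrt{7}$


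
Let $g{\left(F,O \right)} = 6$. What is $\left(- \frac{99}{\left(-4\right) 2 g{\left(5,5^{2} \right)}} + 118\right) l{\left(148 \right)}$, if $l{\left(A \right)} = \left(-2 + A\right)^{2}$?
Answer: $\frac{10237009}{4} \approx 2.5593 \cdot 10^{6}$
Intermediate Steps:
$\left(- \frac{99}{\left(-4\right) 2 g{\left(5,5^{2} \right)}} + 118\right) l{\left(148 \right)} = \left(- \frac{99}{\left(-4\right) 2 \cdot 6} + 118\right) \left(-2 + 148\right)^{2} = \left(- \frac{99}{\left(-8\right) 6} + 118\right) 146^{2} = \left(- \frac{99}{-48} + 118\right) 21316 = \left(\left(-99\right) \left(- \frac{1}{48}\right) + 118\right) 21316 = \left(\frac{33}{16} + 118\right) 21316 = \frac{1921}{16} \cdot 21316 = \frac{10237009}{4}$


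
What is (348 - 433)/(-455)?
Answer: 17/91 ≈ 0.18681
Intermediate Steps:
(348 - 433)/(-455) = -1/455*(-85) = 17/91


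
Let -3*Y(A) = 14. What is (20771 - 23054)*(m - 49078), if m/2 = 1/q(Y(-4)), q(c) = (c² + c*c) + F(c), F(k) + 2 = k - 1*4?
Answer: 16582650405/148 ≈ 1.1204e+8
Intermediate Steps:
Y(A) = -14/3 (Y(A) = -⅓*14 = -14/3)
F(k) = -6 + k (F(k) = -2 + (k - 1*4) = -2 + (k - 4) = -2 + (-4 + k) = -6 + k)
q(c) = -6 + c + 2*c² (q(c) = (c² + c*c) + (-6 + c) = (c² + c²) + (-6 + c) = 2*c² + (-6 + c) = -6 + c + 2*c²)
m = 9/148 (m = 2/(-6 - 14/3 + 2*(-14/3)²) = 2/(-6 - 14/3 + 2*(196/9)) = 2/(-6 - 14/3 + 392/9) = 2/(296/9) = 2*(9/296) = 9/148 ≈ 0.060811)
(20771 - 23054)*(m - 49078) = (20771 - 23054)*(9/148 - 49078) = -2283*(-7263535/148) = 16582650405/148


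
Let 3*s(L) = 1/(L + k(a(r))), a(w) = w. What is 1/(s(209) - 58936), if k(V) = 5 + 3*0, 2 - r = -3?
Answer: -642/37836911 ≈ -1.6968e-5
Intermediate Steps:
r = 5 (r = 2 - 1*(-3) = 2 + 3 = 5)
k(V) = 5 (k(V) = 5 + 0 = 5)
s(L) = 1/(3*(5 + L)) (s(L) = 1/(3*(L + 5)) = 1/(3*(5 + L)))
1/(s(209) - 58936) = 1/(1/(3*(5 + 209)) - 58936) = 1/((⅓)/214 - 58936) = 1/((⅓)*(1/214) - 58936) = 1/(1/642 - 58936) = 1/(-37836911/642) = -642/37836911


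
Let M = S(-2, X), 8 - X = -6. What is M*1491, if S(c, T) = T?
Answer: 20874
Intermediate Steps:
X = 14 (X = 8 - 1*(-6) = 8 + 6 = 14)
M = 14
M*1491 = 14*1491 = 20874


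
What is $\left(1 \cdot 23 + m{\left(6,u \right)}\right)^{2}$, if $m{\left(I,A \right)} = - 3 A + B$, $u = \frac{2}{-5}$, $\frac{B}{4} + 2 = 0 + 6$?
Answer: $\frac{40401}{25} \approx 1616.0$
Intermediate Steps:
$B = 16$ ($B = -8 + 4 \left(0 + 6\right) = -8 + 4 \cdot 6 = -8 + 24 = 16$)
$u = - \frac{2}{5}$ ($u = 2 \left(- \frac{1}{5}\right) = - \frac{2}{5} \approx -0.4$)
$m{\left(I,A \right)} = 16 - 3 A$ ($m{\left(I,A \right)} = - 3 A + 16 = 16 - 3 A$)
$\left(1 \cdot 23 + m{\left(6,u \right)}\right)^{2} = \left(1 \cdot 23 + \left(16 - - \frac{6}{5}\right)\right)^{2} = \left(23 + \left(16 + \frac{6}{5}\right)\right)^{2} = \left(23 + \frac{86}{5}\right)^{2} = \left(\frac{201}{5}\right)^{2} = \frac{40401}{25}$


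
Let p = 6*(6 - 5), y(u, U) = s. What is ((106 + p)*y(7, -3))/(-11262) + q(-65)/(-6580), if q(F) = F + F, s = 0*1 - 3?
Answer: 61249/1235066 ≈ 0.049592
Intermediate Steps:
s = -3 (s = 0 - 3 = -3)
y(u, U) = -3
p = 6 (p = 6*1 = 6)
q(F) = 2*F
((106 + p)*y(7, -3))/(-11262) + q(-65)/(-6580) = ((106 + 6)*(-3))/(-11262) + (2*(-65))/(-6580) = (112*(-3))*(-1/11262) - 130*(-1/6580) = -336*(-1/11262) + 13/658 = 56/1877 + 13/658 = 61249/1235066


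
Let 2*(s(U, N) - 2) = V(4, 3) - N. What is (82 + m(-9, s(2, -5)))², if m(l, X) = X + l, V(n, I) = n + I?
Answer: 6561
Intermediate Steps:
V(n, I) = I + n
s(U, N) = 11/2 - N/2 (s(U, N) = 2 + ((3 + 4) - N)/2 = 2 + (7 - N)/2 = 2 + (7/2 - N/2) = 11/2 - N/2)
(82 + m(-9, s(2, -5)))² = (82 + ((11/2 - ½*(-5)) - 9))² = (82 + ((11/2 + 5/2) - 9))² = (82 + (8 - 9))² = (82 - 1)² = 81² = 6561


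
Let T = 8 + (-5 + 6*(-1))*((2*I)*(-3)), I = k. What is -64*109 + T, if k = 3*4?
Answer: -6176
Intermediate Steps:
k = 12
I = 12
T = 800 (T = 8 + (-5 + 6*(-1))*((2*12)*(-3)) = 8 + (-5 - 6)*(24*(-3)) = 8 - 11*(-72) = 8 + 792 = 800)
-64*109 + T = -64*109 + 800 = -6976 + 800 = -6176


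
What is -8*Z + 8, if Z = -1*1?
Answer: 16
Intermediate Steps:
Z = -1
-8*Z + 8 = -8*(-1) + 8 = 8 + 8 = 16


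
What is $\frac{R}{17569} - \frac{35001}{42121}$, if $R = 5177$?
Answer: $- \frac{396872152}{740023849} \approx -0.5363$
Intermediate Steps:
$\frac{R}{17569} - \frac{35001}{42121} = \frac{5177}{17569} - \frac{35001}{42121} = - \frac{396872152}{740023849}$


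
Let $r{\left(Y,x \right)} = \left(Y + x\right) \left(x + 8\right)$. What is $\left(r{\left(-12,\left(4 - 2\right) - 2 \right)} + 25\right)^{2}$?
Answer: $5041$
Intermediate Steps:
$r{\left(Y,x \right)} = \left(8 + x\right) \left(Y + x\right)$ ($r{\left(Y,x \right)} = \left(Y + x\right) \left(8 + x\right) = \left(8 + x\right) \left(Y + x\right)$)
$\left(r{\left(-12,\left(4 - 2\right) - 2 \right)} + 25\right)^{2} = \left(\left(\left(\left(4 - 2\right) - 2\right)^{2} + 8 \left(-12\right) + 8 \left(\left(4 - 2\right) - 2\right) - 12 \left(\left(4 - 2\right) - 2\right)\right) + 25\right)^{2} = \left(\left(\left(2 - 2\right)^{2} - 96 + 8 \left(2 - 2\right) - 12 \left(2 - 2\right)\right) + 25\right)^{2} = \left(\left(0^{2} - 96 + 8 \cdot 0 - 0\right) + 25\right)^{2} = \left(\left(0 - 96 + 0 + 0\right) + 25\right)^{2} = \left(-96 + 25\right)^{2} = \left(-71\right)^{2} = 5041$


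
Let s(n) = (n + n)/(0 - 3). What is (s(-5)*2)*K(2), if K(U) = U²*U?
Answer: 160/3 ≈ 53.333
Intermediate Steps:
K(U) = U³
s(n) = -2*n/3 (s(n) = (2*n)/(-3) = (2*n)*(-⅓) = -2*n/3)
(s(-5)*2)*K(2) = (-⅔*(-5)*2)*2³ = ((10/3)*2)*8 = (20/3)*8 = 160/3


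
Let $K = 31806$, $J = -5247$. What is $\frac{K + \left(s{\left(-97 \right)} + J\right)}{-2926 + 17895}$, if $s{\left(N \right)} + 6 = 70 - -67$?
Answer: $\frac{26690}{14969} \approx 1.783$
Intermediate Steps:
$s{\left(N \right)} = 131$ ($s{\left(N \right)} = -6 + \left(70 - -67\right) = -6 + \left(70 + 67\right) = -6 + 137 = 131$)
$\frac{K + \left(s{\left(-97 \right)} + J\right)}{-2926 + 17895} = \frac{31806 + \left(131 - 5247\right)}{-2926 + 17895} = \frac{31806 - 5116}{14969} = 26690 \cdot \frac{1}{14969} = \frac{26690}{14969}$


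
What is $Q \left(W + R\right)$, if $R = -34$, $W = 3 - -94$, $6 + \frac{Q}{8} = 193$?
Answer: $94248$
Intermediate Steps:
$Q = 1496$ ($Q = -48 + 8 \cdot 193 = -48 + 1544 = 1496$)
$W = 97$ ($W = 3 + 94 = 97$)
$Q \left(W + R\right) = 1496 \left(97 - 34\right) = 1496 \cdot 63 = 94248$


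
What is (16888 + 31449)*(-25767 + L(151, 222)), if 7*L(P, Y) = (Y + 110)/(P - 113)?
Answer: -165643406765/133 ≈ -1.2454e+9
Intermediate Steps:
L(P, Y) = (110 + Y)/(7*(-113 + P)) (L(P, Y) = ((Y + 110)/(P - 113))/7 = ((110 + Y)/(-113 + P))/7 = (110 + Y)/(7*(-113 + P)))
(16888 + 31449)*(-25767 + L(151, 222)) = (16888 + 31449)*(-25767 + (110 + 222)/(7*(-113 + 151))) = 48337*(-25767 + (⅐)*332/38) = 48337*(-25767 + (⅐)*(1/38)*332) = 48337*(-25767 + 166/133) = 48337*(-3426845/133) = -165643406765/133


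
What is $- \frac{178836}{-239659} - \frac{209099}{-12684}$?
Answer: $\frac{1068996185}{62037444} \approx 17.231$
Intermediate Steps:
$- \frac{178836}{-239659} - \frac{209099}{-12684} = \left(-178836\right) \left(- \frac{1}{239659}\right) - - \frac{209099}{12684} = \frac{25548}{34237} + \frac{209099}{12684} = \frac{1068996185}{62037444}$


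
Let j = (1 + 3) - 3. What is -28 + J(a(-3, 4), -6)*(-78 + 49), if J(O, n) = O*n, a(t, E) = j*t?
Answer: -550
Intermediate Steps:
j = 1 (j = 4 - 3 = 1)
a(t, E) = t (a(t, E) = 1*t = t)
-28 + J(a(-3, 4), -6)*(-78 + 49) = -28 + (-3*(-6))*(-78 + 49) = -28 + 18*(-29) = -28 - 522 = -550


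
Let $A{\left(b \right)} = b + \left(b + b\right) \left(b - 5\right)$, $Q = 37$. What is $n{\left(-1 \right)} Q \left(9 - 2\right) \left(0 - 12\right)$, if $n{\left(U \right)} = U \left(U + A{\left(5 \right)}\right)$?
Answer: $12432$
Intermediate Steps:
$A{\left(b \right)} = b + 2 b \left(-5 + b\right)$
$n{\left(U \right)} = U \left(5 + U\right)$ ($n{\left(U \right)} = U \left(U + 5 \left(-9 + 2 \cdot 5\right)\right) = U \left(U + 5 \left(-9 + 10\right)\right) = U \left(U + 5 \cdot 1\right) = U \left(U + 5\right) = U \left(5 + U\right)$)
$n{\left(-1 \right)} Q \left(9 - 2\right) \left(0 - 12\right) = - (5 - 1) 37 \left(9 - 2\right) \left(0 - 12\right) = \left(-1\right) 4 \cdot 37 \cdot 7 \left(-12\right) = \left(-4\right) 37 \left(-84\right) = \left(-148\right) \left(-84\right) = 12432$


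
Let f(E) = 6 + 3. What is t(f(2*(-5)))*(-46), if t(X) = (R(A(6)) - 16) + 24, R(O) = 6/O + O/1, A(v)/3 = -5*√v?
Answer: -368 + 10396*√6/15 ≈ 1329.7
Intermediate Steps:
A(v) = -15*√v (A(v) = 3*(-5*√v) = -15*√v)
R(O) = O + 6/O (R(O) = 6/O + O*1 = 6/O + O = O + 6/O)
f(E) = 9
t(X) = 8 - 226*√6/15 (t(X) = ((-15*√6 + 6/((-15*√6))) - 16) + 24 = ((-15*√6 + 6*(-√6/90)) - 16) + 24 = ((-15*√6 - √6/15) - 16) + 24 = (-226*√6/15 - 16) + 24 = (-16 - 226*√6/15) + 24 = 8 - 226*√6/15)
t(f(2*(-5)))*(-46) = (8 - 226*√6/15)*(-46) = -368 + 10396*√6/15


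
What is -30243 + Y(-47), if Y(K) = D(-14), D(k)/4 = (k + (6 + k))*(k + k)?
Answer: -27779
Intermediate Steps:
D(k) = 8*k*(6 + 2*k) (D(k) = 4*((k + (6 + k))*(k + k)) = 4*((6 + 2*k)*(2*k)) = 4*(2*k*(6 + 2*k)) = 8*k*(6 + 2*k))
Y(K) = 2464 (Y(K) = 16*(-14)*(3 - 14) = 16*(-14)*(-11) = 2464)
-30243 + Y(-47) = -30243 + 2464 = -27779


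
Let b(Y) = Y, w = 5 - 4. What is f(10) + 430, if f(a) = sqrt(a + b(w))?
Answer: 430 + sqrt(11) ≈ 433.32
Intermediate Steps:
w = 1
f(a) = sqrt(1 + a) (f(a) = sqrt(a + 1) = sqrt(1 + a))
f(10) + 430 = sqrt(1 + 10) + 430 = sqrt(11) + 430 = 430 + sqrt(11)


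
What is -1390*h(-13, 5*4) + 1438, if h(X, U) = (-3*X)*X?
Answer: 706168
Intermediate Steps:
h(X, U) = -3*X²
-1390*h(-13, 5*4) + 1438 = -(-4170)*(-13)² + 1438 = -(-4170)*169 + 1438 = -1390*(-507) + 1438 = 704730 + 1438 = 706168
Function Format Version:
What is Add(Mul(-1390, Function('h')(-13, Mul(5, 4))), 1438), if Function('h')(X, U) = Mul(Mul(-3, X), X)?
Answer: 706168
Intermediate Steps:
Function('h')(X, U) = Mul(-3, Pow(X, 2))
Add(Mul(-1390, Function('h')(-13, Mul(5, 4))), 1438) = Add(Mul(-1390, Mul(-3, Pow(-13, 2))), 1438) = Add(Mul(-1390, Mul(-3, 169)), 1438) = Add(Mul(-1390, -507), 1438) = Add(704730, 1438) = 706168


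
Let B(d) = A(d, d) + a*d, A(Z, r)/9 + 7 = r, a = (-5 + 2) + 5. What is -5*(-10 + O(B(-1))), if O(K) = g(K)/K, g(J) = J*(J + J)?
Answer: 790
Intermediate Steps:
a = 2 (a = -3 + 5 = 2)
A(Z, r) = -63 + 9*r
g(J) = 2*J² (g(J) = J*(2*J) = 2*J²)
B(d) = -63 + 11*d (B(d) = (-63 + 9*d) + 2*d = -63 + 11*d)
O(K) = 2*K (O(K) = (2*K²)/K = 2*K)
-5*(-10 + O(B(-1))) = -5*(-10 + 2*(-63 + 11*(-1))) = -5*(-10 + 2*(-63 - 11)) = -5*(-10 + 2*(-74)) = -5*(-10 - 148) = -5*(-158) = 790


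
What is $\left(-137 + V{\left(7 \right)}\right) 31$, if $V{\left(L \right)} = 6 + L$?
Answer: $-3844$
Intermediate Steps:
$\left(-137 + V{\left(7 \right)}\right) 31 = \left(-137 + \left(6 + 7\right)\right) 31 = \left(-137 + 13\right) 31 = \left(-124\right) 31 = -3844$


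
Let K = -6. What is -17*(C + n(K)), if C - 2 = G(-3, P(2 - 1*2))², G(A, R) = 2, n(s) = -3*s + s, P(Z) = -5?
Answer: -306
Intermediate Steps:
n(s) = -2*s
C = 6 (C = 2 + 2² = 2 + 4 = 6)
-17*(C + n(K)) = -17*(6 - 2*(-6)) = -17*(6 + 12) = -17*18 = -306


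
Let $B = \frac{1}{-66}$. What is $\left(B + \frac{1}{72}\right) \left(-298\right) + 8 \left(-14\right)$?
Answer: $- \frac{44203}{396} \approx -111.62$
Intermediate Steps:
$B = - \frac{1}{66} \approx -0.015152$
$\left(B + \frac{1}{72}\right) \left(-298\right) + 8 \left(-14\right) = \left(- \frac{1}{66} + \frac{1}{72}\right) \left(-298\right) + 8 \left(-14\right) = \left(- \frac{1}{66} + \frac{1}{72}\right) \left(-298\right) - 112 = \left(- \frac{1}{792}\right) \left(-298\right) - 112 = \frac{149}{396} - 112 = - \frac{44203}{396}$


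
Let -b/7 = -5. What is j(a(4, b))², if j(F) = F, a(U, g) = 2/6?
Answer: ⅑ ≈ 0.11111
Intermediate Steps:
b = 35 (b = -7*(-5) = 35)
a(U, g) = ⅓ (a(U, g) = 2*(⅙) = ⅓)
j(a(4, b))² = (⅓)² = ⅑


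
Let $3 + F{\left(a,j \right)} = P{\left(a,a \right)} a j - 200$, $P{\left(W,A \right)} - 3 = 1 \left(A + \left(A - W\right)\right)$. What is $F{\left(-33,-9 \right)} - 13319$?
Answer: $-22432$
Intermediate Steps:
$P{\left(W,A \right)} = 3 - W + 2 A$ ($P{\left(W,A \right)} = 3 + 1 \left(A + \left(A - W\right)\right) = 3 + 1 \left(- W + 2 A\right) = 3 + \left(- W + 2 A\right) = 3 - W + 2 A$)
$F{\left(a,j \right)} = -203 + a j \left(3 + a\right)$ ($F{\left(a,j \right)} = -3 + \left(\left(3 - a + 2 a\right) a j - 200\right) = -3 + \left(\left(3 + a\right) a j - 200\right) = -3 + \left(a \left(3 + a\right) j - 200\right) = -3 + \left(a j \left(3 + a\right) - 200\right) = -3 + \left(-200 + a j \left(3 + a\right)\right) = -203 + a j \left(3 + a\right)$)
$F{\left(-33,-9 \right)} - 13319 = \left(-203 - - 297 \left(3 - 33\right)\right) - 13319 = \left(-203 - \left(-297\right) \left(-30\right)\right) - 13319 = \left(-203 - 8910\right) - 13319 = -9113 - 13319 = -22432$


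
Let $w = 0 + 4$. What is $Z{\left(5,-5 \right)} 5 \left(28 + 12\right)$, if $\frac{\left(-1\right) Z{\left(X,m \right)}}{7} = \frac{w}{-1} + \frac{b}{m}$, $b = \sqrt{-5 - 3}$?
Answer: $5600 + 560 i \sqrt{2} \approx 5600.0 + 791.96 i$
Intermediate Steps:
$w = 4$
$b = 2 i \sqrt{2}$ ($b = \sqrt{-8} = 2 i \sqrt{2} \approx 2.8284 i$)
$Z{\left(X,m \right)} = 28 - \frac{14 i \sqrt{2}}{m}$ ($Z{\left(X,m \right)} = - 7 \left(\frac{4}{-1} + \frac{2 i \sqrt{2}}{m}\right) = - 7 \left(4 \left(-1\right) + \frac{2 i \sqrt{2}}{m}\right) = - 7 \left(-4 + \frac{2 i \sqrt{2}}{m}\right) = 28 - \frac{14 i \sqrt{2}}{m}$)
$Z{\left(5,-5 \right)} 5 \left(28 + 12\right) = \left(28 - \frac{14 i \sqrt{2}}{-5}\right) 5 \left(28 + 12\right) = \left(28 - 14 i \sqrt{2} \left(- \frac{1}{5}\right)\right) 5 \cdot 40 = \left(28 + \frac{14 i \sqrt{2}}{5}\right) 5 \cdot 40 = \left(140 + 14 i \sqrt{2}\right) 40 = 5600 + 560 i \sqrt{2}$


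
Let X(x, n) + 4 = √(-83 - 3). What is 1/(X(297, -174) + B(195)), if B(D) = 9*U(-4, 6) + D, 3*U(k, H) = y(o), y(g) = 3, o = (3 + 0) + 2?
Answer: 100/20043 - I*√86/40086 ≈ 0.0049893 - 0.00023134*I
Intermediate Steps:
o = 5 (o = 3 + 2 = 5)
X(x, n) = -4 + I*√86 (X(x, n) = -4 + √(-83 - 3) = -4 + √(-86) = -4 + I*√86)
U(k, H) = 1 (U(k, H) = (⅓)*3 = 1)
B(D) = 9 + D (B(D) = 9*1 + D = 9 + D)
1/(X(297, -174) + B(195)) = 1/((-4 + I*√86) + (9 + 195)) = 1/((-4 + I*√86) + 204) = 1/(200 + I*√86)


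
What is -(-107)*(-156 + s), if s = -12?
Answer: -17976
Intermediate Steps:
-(-107)*(-156 + s) = -(-107)*(-156 - 12) = -(-107)*(-168) = -1*17976 = -17976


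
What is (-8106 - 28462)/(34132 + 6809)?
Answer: -36568/40941 ≈ -0.89319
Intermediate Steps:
(-8106 - 28462)/(34132 + 6809) = -36568/40941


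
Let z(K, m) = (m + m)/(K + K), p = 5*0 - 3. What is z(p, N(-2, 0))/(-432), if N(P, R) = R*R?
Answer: 0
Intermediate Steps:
p = -3 (p = 0 - 3 = -3)
N(P, R) = R²
z(K, m) = m/K (z(K, m) = (2*m)/((2*K)) = (2*m)*(1/(2*K)) = m/K)
z(p, N(-2, 0))/(-432) = (0²/(-3))/(-432) = (0*(-⅓))*(-1/432) = 0*(-1/432) = 0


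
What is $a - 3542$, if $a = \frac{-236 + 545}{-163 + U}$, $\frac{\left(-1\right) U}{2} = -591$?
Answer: $- \frac{3608989}{1019} \approx -3541.7$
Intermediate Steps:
$U = 1182$ ($U = \left(-2\right) \left(-591\right) = 1182$)
$a = \frac{309}{1019}$ ($a = \frac{-236 + 545}{-163 + 1182} = \frac{309}{1019} \approx 0.30324$)
$a - 3542 = \frac{309}{1019} - 3542 = - \frac{3608989}{1019}$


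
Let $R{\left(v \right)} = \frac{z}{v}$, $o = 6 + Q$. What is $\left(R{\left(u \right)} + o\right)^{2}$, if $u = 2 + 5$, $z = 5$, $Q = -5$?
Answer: $\frac{144}{49} \approx 2.9388$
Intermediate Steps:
$o = 1$ ($o = 6 - 5 = 1$)
$u = 7$
$R{\left(v \right)} = \frac{5}{v}$
$\left(R{\left(u \right)} + o\right)^{2} = \left(\frac{5}{7} + 1\right)^{2} = \left(\frac{12}{7}\right)^{2} = \frac{144}{49}$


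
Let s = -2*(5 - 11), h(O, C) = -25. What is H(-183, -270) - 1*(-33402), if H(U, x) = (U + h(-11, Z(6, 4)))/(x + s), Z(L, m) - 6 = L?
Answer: 4308962/129 ≈ 33403.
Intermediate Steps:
Z(L, m) = 6 + L
s = 12 (s = -2*(-6) = 12)
H(U, x) = (-25 + U)/(12 + x) (H(U, x) = (U - 25)/(x + 12) = (-25 + U)/(12 + x))
H(-183, -270) - 1*(-33402) = (-25 - 183)/(12 - 270) - 1*(-33402) = -208/(-258) + 33402 = -1/258*(-208) + 33402 = 104/129 + 33402 = 4308962/129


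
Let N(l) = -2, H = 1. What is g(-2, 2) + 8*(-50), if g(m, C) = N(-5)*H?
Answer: -402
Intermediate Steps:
g(m, C) = -2 (g(m, C) = -2*1 = -2)
g(-2, 2) + 8*(-50) = -2 + 8*(-50) = -2 - 400 = -402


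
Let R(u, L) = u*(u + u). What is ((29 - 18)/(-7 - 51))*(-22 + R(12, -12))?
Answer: -1463/29 ≈ -50.448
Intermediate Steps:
R(u, L) = 2*u² (R(u, L) = u*(2*u) = 2*u²)
((29 - 18)/(-7 - 51))*(-22 + R(12, -12)) = ((29 - 18)/(-7 - 51))*(-22 + 2*12²) = (11/(-58))*(-22 + 2*144) = (11*(-1/58))*(-22 + 288) = -11/58*266 = -1463/29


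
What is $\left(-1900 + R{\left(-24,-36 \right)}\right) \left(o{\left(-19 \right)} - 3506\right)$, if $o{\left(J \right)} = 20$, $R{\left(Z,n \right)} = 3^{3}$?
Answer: $6529278$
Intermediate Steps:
$R{\left(Z,n \right)} = 27$
$\left(-1900 + R{\left(-24,-36 \right)}\right) \left(o{\left(-19 \right)} - 3506\right) = \left(-1900 + 27\right) \left(20 - 3506\right) = \left(-1873\right) \left(-3486\right) = 6529278$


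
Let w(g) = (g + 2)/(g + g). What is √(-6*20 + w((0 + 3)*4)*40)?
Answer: I*√870/3 ≈ 9.8319*I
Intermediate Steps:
w(g) = (2 + g)/(2*g) (w(g) = (2 + g)/((2*g)) = (2 + g)*(1/(2*g)) = (2 + g)/(2*g))
√(-6*20 + w((0 + 3)*4)*40) = √(-6*20 + ((2 + (0 + 3)*4)/(2*(((0 + 3)*4))))*40) = √(-120 + ((2 + 3*4)/(2*((3*4))))*40) = √(-120 + ((½)*(2 + 12)/12)*40) = √(-120 + ((½)*(1/12)*14)*40) = √(-120 + (7/12)*40) = √(-120 + 70/3) = √(-290/3) = I*√870/3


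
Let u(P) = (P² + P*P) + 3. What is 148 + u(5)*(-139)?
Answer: -7219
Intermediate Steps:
u(P) = 3 + 2*P² (u(P) = (P² + P²) + 3 = 2*P² + 3 = 3 + 2*P²)
148 + u(5)*(-139) = 148 + (3 + 2*5²)*(-139) = 148 + (3 + 2*25)*(-139) = 148 + (3 + 50)*(-139) = 148 + 53*(-139) = 148 - 7367 = -7219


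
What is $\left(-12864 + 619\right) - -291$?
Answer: $-11954$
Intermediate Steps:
$\left(-12864 + 619\right) - -291 = -12245 + \left(-11899 + 12190\right) = -12245 + 291 = -11954$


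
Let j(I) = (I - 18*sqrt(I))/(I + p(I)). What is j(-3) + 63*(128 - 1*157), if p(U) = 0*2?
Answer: -1826 + 6*I*sqrt(3) ≈ -1826.0 + 10.392*I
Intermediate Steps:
p(U) = 0
j(I) = (I - 18*sqrt(I))/I (j(I) = (I - 18*sqrt(I))/(I + 0) = (I - 18*sqrt(I))/I)
j(-3) + 63*(128 - 1*157) = (1 - (-6)*I*sqrt(3)) + 63*(128 - 1*157) = (1 - (-6)*I*sqrt(3)) + 63*(128 - 157) = (1 + 6*I*sqrt(3)) + 63*(-29) = (1 + 6*I*sqrt(3)) - 1827 = -1826 + 6*I*sqrt(3)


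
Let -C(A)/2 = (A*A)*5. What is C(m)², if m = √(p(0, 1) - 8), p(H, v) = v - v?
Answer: 6400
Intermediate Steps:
p(H, v) = 0
m = 2*I*√2 (m = √(0 - 8) = √(-8) = 2*I*√2 ≈ 2.8284*I)
C(A) = -10*A² (C(A) = -2*A*A*5 = -2*A²*5 = -10*A²)
C(m)² = (-10*(2*I*√2)²)² = (-10*(-8))² = 80² = 6400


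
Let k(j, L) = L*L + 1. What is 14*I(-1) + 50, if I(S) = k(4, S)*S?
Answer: 22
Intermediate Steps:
k(j, L) = 1 + L² (k(j, L) = L² + 1 = 1 + L²)
I(S) = S*(1 + S²) (I(S) = (1 + S²)*S = S*(1 + S²))
14*I(-1) + 50 = 14*(-1 + (-1)³) + 50 = 14*(-1 - 1) + 50 = 14*(-2) + 50 = -28 + 50 = 22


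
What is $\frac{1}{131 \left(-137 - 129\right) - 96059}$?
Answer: $- \frac{1}{130905} \approx -7.6391 \cdot 10^{-6}$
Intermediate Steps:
$\frac{1}{131 \left(-137 - 129\right) - 96059} = \frac{1}{131 \left(-266\right) - 96059} = \frac{1}{-34846 - 96059} = \frac{1}{-130905} = - \frac{1}{130905}$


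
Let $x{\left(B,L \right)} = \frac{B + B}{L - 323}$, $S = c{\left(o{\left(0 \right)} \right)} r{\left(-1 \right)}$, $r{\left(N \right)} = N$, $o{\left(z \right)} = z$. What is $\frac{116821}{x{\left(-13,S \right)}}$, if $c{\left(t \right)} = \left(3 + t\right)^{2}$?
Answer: $\frac{19392286}{13} \approx 1.4917 \cdot 10^{6}$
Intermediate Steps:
$S = -9$ ($S = \left(3 + 0\right)^{2} \left(-1\right) = 3^{2} \left(-1\right) = 9 \left(-1\right) = -9$)
$x{\left(B,L \right)} = \frac{2 B}{-323 + L}$
$\frac{116821}{x{\left(-13,S \right)}} = \frac{116821}{2 \left(-13\right) \frac{1}{-323 - 9}} = \frac{116821}{2 \left(-13\right) \frac{1}{-332}} = \frac{116821}{2 \left(-13\right) \left(- \frac{1}{332}\right)} = \frac{116821}{\frac{13}{166}} = 116821 \cdot \frac{166}{13} = \frac{19392286}{13}$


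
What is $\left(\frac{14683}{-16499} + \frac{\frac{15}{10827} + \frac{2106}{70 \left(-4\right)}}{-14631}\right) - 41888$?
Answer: $- \frac{729873098528453111}{17424026004420} \approx -41889.0$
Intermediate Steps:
$\left(\frac{14683}{-16499} + \frac{\frac{15}{10827} + \frac{2106}{70 \left(-4\right)}}{-14631}\right) - 41888 = \left(14683 \left(- \frac{1}{16499}\right) + \left(15 \cdot \frac{1}{10827} + \frac{2106}{-280}\right) \left(- \frac{1}{14631}\right)\right) - 41888 = \left(- \frac{14683}{16499} + \left(\frac{5}{3609} + 2106 \left(- \frac{1}{280}\right)\right) \left(- \frac{1}{14631}\right)\right) - 41888 = \left(- \frac{14683}{16499} + \left(\frac{5}{3609} - \frac{1053}{140}\right) \left(- \frac{1}{14631}\right)\right) - 41888 = \left(- \frac{14683}{16499} - - \frac{3799577}{7392459060}\right) - 41888 = \left(- \frac{14683}{16499} + \frac{3799577}{7392459060}\right) - 41888 = - \frac{15497255308151}{17424026004420} - 41888 = - \frac{729873098528453111}{17424026004420}$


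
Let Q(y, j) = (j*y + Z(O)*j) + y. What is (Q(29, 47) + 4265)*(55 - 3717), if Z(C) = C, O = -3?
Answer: -20199592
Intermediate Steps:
Q(y, j) = y - 3*j + j*y (Q(y, j) = (j*y - 3*j) + y = (-3*j + j*y) + y = y - 3*j + j*y)
(Q(29, 47) + 4265)*(55 - 3717) = ((29 - 3*47 + 47*29) + 4265)*(55 - 3717) = ((29 - 141 + 1363) + 4265)*(-3662) = (1251 + 4265)*(-3662) = 5516*(-3662) = -20199592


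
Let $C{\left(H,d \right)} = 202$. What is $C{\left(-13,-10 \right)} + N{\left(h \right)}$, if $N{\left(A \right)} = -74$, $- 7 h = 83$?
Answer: $128$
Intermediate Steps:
$h = - \frac{83}{7}$ ($h = \left(- \frac{1}{7}\right) 83 = - \frac{83}{7} \approx -11.857$)
$C{\left(-13,-10 \right)} + N{\left(h \right)} = 202 - 74 = 128$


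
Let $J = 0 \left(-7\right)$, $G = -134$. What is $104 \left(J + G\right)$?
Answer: $-13936$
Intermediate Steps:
$J = 0$
$104 \left(J + G\right) = 104 \left(0 - 134\right) = 104 \left(-134\right) = -13936$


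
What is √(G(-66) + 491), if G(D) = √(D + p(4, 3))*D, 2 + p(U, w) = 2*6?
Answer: √(491 - 132*I*√14) ≈ 24.366 - 10.135*I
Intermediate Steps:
p(U, w) = 10 (p(U, w) = -2 + 2*6 = -2 + 12 = 10)
G(D) = D*√(10 + D) (G(D) = √(D + 10)*D = √(10 + D)*D = D*√(10 + D))
√(G(-66) + 491) = √(-66*√(10 - 66) + 491) = √(-132*I*√14 + 491) = √(491 - 132*I*√14)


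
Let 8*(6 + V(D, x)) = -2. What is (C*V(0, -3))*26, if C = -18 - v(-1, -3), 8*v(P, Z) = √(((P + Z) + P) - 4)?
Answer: 2925 + 975*I/16 ≈ 2925.0 + 60.938*I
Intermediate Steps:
V(D, x) = -25/4 (V(D, x) = -6 + (⅛)*(-2) = -6 - ¼ = -25/4)
v(P, Z) = √(-4 + Z + 2*P)/8 (v(P, Z) = √(((P + Z) + P) - 4)/8 = √((Z + 2*P) - 4)/8 = √(-4 + Z + 2*P)/8)
C = -18 - 3*I/8 (C = -18 - √(-4 - 3 + 2*(-1))/8 = -18 - √(-4 - 3 - 2)/8 = -18 - √(-9)/8 = -18 - 3*I/8 ≈ -18.0 - 0.375*I)
(C*V(0, -3))*26 = ((-18 - 3*I/8)*(-25/4))*26 = (225/2 + 75*I/32)*26 = 2925 + 975*I/16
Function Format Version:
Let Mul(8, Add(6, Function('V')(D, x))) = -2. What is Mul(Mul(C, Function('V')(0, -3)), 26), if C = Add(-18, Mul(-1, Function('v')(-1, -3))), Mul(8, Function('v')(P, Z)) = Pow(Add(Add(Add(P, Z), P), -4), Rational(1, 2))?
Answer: Add(2925, Mul(Rational(975, 16), I)) ≈ Add(2925.0, Mul(60.938, I))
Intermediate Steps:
Function('V')(D, x) = Rational(-25, 4) (Function('V')(D, x) = Add(-6, Mul(Rational(1, 8), -2)) = Add(-6, Rational(-1, 4)) = Rational(-25, 4))
Function('v')(P, Z) = Mul(Rational(1, 8), Pow(Add(-4, Z, Mul(2, P)), Rational(1, 2))) (Function('v')(P, Z) = Mul(Rational(1, 8), Pow(Add(Add(Add(P, Z), P), -4), Rational(1, 2))) = Mul(Rational(1, 8), Pow(Add(Add(Z, Mul(2, P)), -4), Rational(1, 2))) = Mul(Rational(1, 8), Pow(Add(-4, Z, Mul(2, P)), Rational(1, 2))))
C = Add(-18, Mul(Rational(-3, 8), I)) (C = Add(-18, Mul(-1, Mul(Rational(1, 8), Pow(Add(-4, -3, Mul(2, -1)), Rational(1, 2))))) = Add(-18, Mul(-1, Mul(Rational(1, 8), Pow(Add(-4, -3, -2), Rational(1, 2))))) = Add(-18, Mul(-1, Mul(Rational(1, 8), Pow(-9, Rational(1, 2))))) = Add(-18, Mul(-1, Mul(Rational(1, 8), Mul(3, I)))) = Add(-18, Mul(-1, Mul(Rational(3, 8), I))) = Add(-18, Mul(Rational(-3, 8), I)) ≈ Add(-18.000, Mul(-0.37500, I)))
Mul(Mul(C, Function('V')(0, -3)), 26) = Mul(Mul(Add(-18, Mul(Rational(-3, 8), I)), Rational(-25, 4)), 26) = Mul(Add(Rational(225, 2), Mul(Rational(75, 32), I)), 26) = Add(2925, Mul(Rational(975, 16), I))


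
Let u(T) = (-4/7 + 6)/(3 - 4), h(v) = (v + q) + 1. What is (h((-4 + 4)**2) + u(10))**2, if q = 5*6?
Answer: 32041/49 ≈ 653.90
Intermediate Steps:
q = 30
h(v) = 31 + v (h(v) = (v + 30) + 1 = (30 + v) + 1 = 31 + v)
u(T) = -38/7 (u(T) = (-4*1/7 + 6)/(-1) = (-4/7 + 6)*(-1) = (38/7)*(-1) = -38/7)
(h((-4 + 4)**2) + u(10))**2 = ((31 + (-4 + 4)**2) - 38/7)**2 = ((31 + 0**2) - 38/7)**2 = ((31 + 0) - 38/7)**2 = (31 - 38/7)**2 = (179/7)**2 = 32041/49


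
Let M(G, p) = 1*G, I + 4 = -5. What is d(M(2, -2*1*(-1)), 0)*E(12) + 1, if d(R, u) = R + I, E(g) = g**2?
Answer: -1007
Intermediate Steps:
I = -9 (I = -4 - 5 = -9)
M(G, p) = G
d(R, u) = -9 + R (d(R, u) = R - 9 = -9 + R)
d(M(2, -2*1*(-1)), 0)*E(12) + 1 = (-9 + 2)*12**2 + 1 = -7*144 + 1 = -1008 + 1 = -1007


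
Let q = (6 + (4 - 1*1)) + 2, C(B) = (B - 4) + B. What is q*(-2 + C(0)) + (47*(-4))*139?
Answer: -26198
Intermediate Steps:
C(B) = -4 + 2*B (C(B) = (-4 + B) + B = -4 + 2*B)
q = 11 (q = (6 + (4 - 1)) + 2 = (6 + 3) + 2 = 9 + 2 = 11)
q*(-2 + C(0)) + (47*(-4))*139 = 11*(-2 + (-4 + 2*0)) + (47*(-4))*139 = 11*(-2 + (-4 + 0)) - 188*139 = 11*(-2 - 4) - 26132 = 11*(-6) - 26132 = -66 - 26132 = -26198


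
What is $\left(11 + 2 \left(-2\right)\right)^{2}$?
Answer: $49$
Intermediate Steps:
$\left(11 + 2 \left(-2\right)\right)^{2} = \left(11 - 4\right)^{2} = 7^{2} = 49$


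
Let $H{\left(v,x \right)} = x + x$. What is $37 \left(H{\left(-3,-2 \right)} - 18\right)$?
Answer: $-814$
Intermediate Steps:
$H{\left(v,x \right)} = 2 x$
$37 \left(H{\left(-3,-2 \right)} - 18\right) = 37 \left(2 \left(-2\right) - 18\right) = 37 \left(-4 - 18\right) = 37 \left(-22\right) = -814$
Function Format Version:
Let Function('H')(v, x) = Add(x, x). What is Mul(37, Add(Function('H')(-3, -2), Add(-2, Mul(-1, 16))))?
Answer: -814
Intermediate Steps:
Function('H')(v, x) = Mul(2, x)
Mul(37, Add(Function('H')(-3, -2), Add(-2, Mul(-1, 16)))) = Mul(37, Add(Mul(2, -2), Add(-2, Mul(-1, 16)))) = Mul(37, Add(-4, Add(-2, -16))) = Mul(37, Add(-4, -18)) = Mul(37, -22) = -814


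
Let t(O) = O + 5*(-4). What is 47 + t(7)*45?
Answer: -538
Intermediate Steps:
t(O) = -20 + O (t(O) = O - 20 = -20 + O)
47 + t(7)*45 = 47 + (-20 + 7)*45 = 47 - 13*45 = 47 - 585 = -538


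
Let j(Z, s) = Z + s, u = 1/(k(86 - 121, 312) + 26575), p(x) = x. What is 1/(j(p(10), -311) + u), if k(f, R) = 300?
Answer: -26875/8089374 ≈ -0.0033223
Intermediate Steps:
u = 1/26875 (u = 1/(300 + 26575) = 1/26875 ≈ 3.7209e-5)
1/(j(p(10), -311) + u) = 1/((10 - 311) + 1/26875) = 1/(-301 + 1/26875) = 1/(-8089374/26875) = -26875/8089374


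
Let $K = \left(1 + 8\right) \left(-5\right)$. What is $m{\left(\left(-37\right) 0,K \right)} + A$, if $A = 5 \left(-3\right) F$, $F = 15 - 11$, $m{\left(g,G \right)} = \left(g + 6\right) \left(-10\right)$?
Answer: $-120$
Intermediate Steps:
$K = -45$ ($K = 9 \left(-5\right) = -45$)
$m{\left(g,G \right)} = -60 - 10 g$ ($m{\left(g,G \right)} = \left(6 + g\right) \left(-10\right) = -60 - 10 g$)
$F = 4$ ($F = 15 - 11 = 4$)
$A = -60$ ($A = 5 \left(-3\right) 4 = \left(-15\right) 4 = -60$)
$m{\left(\left(-37\right) 0,K \right)} + A = \left(-60 - 10 \left(\left(-37\right) 0\right)\right) - 60 = \left(-60 - 0\right) - 60 = \left(-60 + 0\right) - 60 = -60 - 60 = -120$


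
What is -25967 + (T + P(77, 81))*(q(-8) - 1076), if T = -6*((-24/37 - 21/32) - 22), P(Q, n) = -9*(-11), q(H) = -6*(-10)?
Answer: -19877707/74 ≈ -2.6862e+5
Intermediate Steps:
q(H) = 60
P(Q, n) = 99
T = 82779/592 (T = -6*((-24*1/37 - 21*1/32) - 22) = -6*((-24/37 - 21/32) - 22) = -6*(-1545/1184 - 22) = -6*(-27593/1184) = 82779/592 ≈ 139.83)
-25967 + (T + P(77, 81))*(q(-8) - 1076) = -25967 + (82779/592 + 99)*(60 - 1076) = -25967 + (141387/592)*(-1016) = -25967 - 17956149/74 = -19877707/74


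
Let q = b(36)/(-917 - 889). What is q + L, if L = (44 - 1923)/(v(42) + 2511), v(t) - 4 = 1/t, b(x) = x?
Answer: -24388104/31794931 ≈ -0.76704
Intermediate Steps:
v(t) = 4 + 1/t
q = -6/301 (q = 36/(-917 - 889) = 36/(-1806) = 36*(-1/1806) = -6/301 ≈ -0.019934)
L = -78918/105631 (L = (44 - 1923)/((4 + 1/42) + 2511) = -1879/((4 + 1/42) + 2511) = -1879/(169/42 + 2511) = -1879/105631/42 = -1879*42/105631 = -78918/105631 ≈ -0.74711)
q + L = -6/301 - 78918/105631 = -24388104/31794931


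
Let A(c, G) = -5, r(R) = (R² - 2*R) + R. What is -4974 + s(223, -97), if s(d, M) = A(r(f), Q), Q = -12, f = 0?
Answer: -4979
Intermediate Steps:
r(R) = R² - R
s(d, M) = -5
-4974 + s(223, -97) = -4974 - 5 = -4979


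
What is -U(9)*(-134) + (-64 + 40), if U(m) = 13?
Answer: 1718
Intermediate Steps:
-U(9)*(-134) + (-64 + 40) = -1*13*(-134) + (-64 + 40) = -13*(-134) - 24 = 1742 - 24 = 1718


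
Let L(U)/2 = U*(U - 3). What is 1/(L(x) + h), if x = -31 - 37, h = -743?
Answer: 1/8913 ≈ 0.00011220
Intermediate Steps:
x = -68
L(U) = 2*U*(-3 + U) (L(U) = 2*(U*(U - 3)) = 2*(U*(-3 + U)) = 2*U*(-3 + U))
1/(L(x) + h) = 1/(2*(-68)*(-3 - 68) - 743) = 1/(2*(-68)*(-71) - 743) = 1/(9656 - 743) = 1/8913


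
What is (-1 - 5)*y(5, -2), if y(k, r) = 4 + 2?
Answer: -36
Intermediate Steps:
y(k, r) = 6
(-1 - 5)*y(5, -2) = (-1 - 5)*6 = -6*6 = -36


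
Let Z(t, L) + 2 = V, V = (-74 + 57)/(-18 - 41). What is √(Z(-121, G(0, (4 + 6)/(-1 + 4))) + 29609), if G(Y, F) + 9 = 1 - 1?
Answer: √103062970/59 ≈ 172.07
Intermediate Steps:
G(Y, F) = -9 (G(Y, F) = -9 + (1 - 1) = -9 + 0 = -9)
V = 17/59 (V = -17/(-59) = -17*(-1/59) = 17/59 ≈ 0.28814)
Z(t, L) = -101/59 (Z(t, L) = -2 + 17/59 = -101/59)
√(Z(-121, G(0, (4 + 6)/(-1 + 4))) + 29609) = √(-101/59 + 29609) = √(1746830/59) = √103062970/59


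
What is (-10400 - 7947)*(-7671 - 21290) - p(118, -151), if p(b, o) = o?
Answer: 531347618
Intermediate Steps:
(-10400 - 7947)*(-7671 - 21290) - p(118, -151) = (-10400 - 7947)*(-7671 - 21290) - 1*(-151) = -18347*(-28961) + 151 = 531347467 + 151 = 531347618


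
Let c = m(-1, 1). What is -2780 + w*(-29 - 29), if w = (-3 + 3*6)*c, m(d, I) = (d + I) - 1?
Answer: -1910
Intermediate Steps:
m(d, I) = -1 + I + d (m(d, I) = (I + d) - 1 = -1 + I + d)
c = -1 (c = -1 + 1 - 1 = -1)
w = -15 (w = (-3 + 3*6)*(-1) = (-3 + 18)*(-1) = 15*(-1) = -15)
-2780 + w*(-29 - 29) = -2780 - 15*(-29 - 29) = -2780 - 15*(-58) = -2780 + 870 = -1910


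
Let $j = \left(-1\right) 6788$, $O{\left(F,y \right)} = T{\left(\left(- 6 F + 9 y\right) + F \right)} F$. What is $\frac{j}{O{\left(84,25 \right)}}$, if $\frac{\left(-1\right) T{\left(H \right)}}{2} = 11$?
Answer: $\frac{1697}{462} \approx 3.6732$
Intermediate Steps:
$T{\left(H \right)} = -22$ ($T{\left(H \right)} = \left(-2\right) 11 = -22$)
$O{\left(F,y \right)} = - 22 F$
$j = -6788$
$\frac{j}{O{\left(84,25 \right)}} = - \frac{6788}{\left(-22\right) 84} = - \frac{6788}{-1848} = \left(-6788\right) \left(- \frac{1}{1848}\right) = \frac{1697}{462}$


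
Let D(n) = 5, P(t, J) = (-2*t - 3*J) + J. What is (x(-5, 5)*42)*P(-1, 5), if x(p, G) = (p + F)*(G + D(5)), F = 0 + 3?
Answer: 6720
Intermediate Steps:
P(t, J) = -2*J - 2*t (P(t, J) = (-3*J - 2*t) + J = -2*J - 2*t)
F = 3
x(p, G) = (3 + p)*(5 + G) (x(p, G) = (p + 3)*(G + 5) = (3 + p)*(5 + G))
(x(-5, 5)*42)*P(-1, 5) = ((15 + 3*5 + 5*(-5) + 5*(-5))*42)*(-2*5 - 2*(-1)) = ((15 + 15 - 25 - 25)*42)*(-10 + 2) = -20*42*(-8) = -840*(-8) = 6720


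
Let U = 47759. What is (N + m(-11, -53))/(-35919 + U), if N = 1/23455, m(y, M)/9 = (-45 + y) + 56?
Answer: 1/277707200 ≈ 3.6009e-9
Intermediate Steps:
m(y, M) = 99 + 9*y (m(y, M) = 9*((-45 + y) + 56) = 9*(11 + y) = 99 + 9*y)
N = 1/23455 ≈ 4.2635e-5
(N + m(-11, -53))/(-35919 + U) = (1/23455 + (99 + 9*(-11)))/(-35919 + 47759) = (1/23455 + (99 - 99))/11840 = (1/23455 + 0)*(1/11840) = (1/23455)*(1/11840) = 1/277707200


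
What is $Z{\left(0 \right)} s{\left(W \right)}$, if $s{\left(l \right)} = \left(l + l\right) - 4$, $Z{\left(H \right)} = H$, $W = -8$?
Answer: $0$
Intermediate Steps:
$s{\left(l \right)} = -4 + 2 l$ ($s{\left(l \right)} = 2 l - 4 = -4 + 2 l$)
$Z{\left(0 \right)} s{\left(W \right)} = 0 \left(-4 + 2 \left(-8\right)\right) = 0 \left(-4 - 16\right) = 0 \left(-20\right) = 0$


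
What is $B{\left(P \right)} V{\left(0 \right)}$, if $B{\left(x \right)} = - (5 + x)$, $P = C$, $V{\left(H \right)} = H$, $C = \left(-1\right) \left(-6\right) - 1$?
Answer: $0$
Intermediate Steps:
$C = 5$ ($C = 6 - 1 = 5$)
$P = 5$
$B{\left(x \right)} = -5 - x$
$B{\left(P \right)} V{\left(0 \right)} = \left(-5 - 5\right) 0 = \left(-10\right) 0 = 0$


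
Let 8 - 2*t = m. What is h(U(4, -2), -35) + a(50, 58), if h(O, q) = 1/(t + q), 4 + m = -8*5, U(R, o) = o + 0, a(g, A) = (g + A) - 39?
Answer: 620/9 ≈ 68.889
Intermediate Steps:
a(g, A) = -39 + A + g (a(g, A) = (A + g) - 39 = -39 + A + g)
U(R, o) = o
m = -44 (m = -4 - 8*5 = -4 - 40 = -44)
t = 26 (t = 4 - 1/2*(-44) = 4 + 22 = 26)
h(O, q) = 1/(26 + q)
h(U(4, -2), -35) + a(50, 58) = 1/(26 - 35) + (-39 + 58 + 50) = 1/(-9) + 69 = -1/9 + 69 = 620/9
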